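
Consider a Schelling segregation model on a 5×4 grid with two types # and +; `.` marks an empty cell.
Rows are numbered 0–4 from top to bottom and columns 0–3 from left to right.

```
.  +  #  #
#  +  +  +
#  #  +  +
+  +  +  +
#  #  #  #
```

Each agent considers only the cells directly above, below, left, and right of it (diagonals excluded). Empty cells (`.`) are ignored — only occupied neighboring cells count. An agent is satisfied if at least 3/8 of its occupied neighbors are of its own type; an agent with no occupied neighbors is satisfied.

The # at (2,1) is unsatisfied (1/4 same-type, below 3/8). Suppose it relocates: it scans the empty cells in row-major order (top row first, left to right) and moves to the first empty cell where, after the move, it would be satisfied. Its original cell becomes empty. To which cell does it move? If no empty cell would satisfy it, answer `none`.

Vacating (2,1). Empty cells in order:
  (0,0): 1/2 same-type → satisfied — stop here.

(0,0)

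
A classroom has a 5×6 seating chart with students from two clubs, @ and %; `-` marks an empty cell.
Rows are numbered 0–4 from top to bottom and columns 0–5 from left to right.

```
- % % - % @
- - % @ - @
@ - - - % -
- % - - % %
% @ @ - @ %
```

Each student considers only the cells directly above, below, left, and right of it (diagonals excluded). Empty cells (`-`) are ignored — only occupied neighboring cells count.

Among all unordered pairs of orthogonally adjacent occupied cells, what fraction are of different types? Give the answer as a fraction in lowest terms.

6/13

Scan each occupied cell's neighbors to the right and below so each pair is counted once.
From row 0: 1 unlike of 4 pairs (running 1/4).
From row 1: 1 unlike of 1 pairs (running 2/5).
From row 2: 0 unlike of 1 pairs (running 2/6).
From row 3: 2 unlike of 4 pairs (running 4/10).
From row 4: 2 unlike of 3 pairs (running 6/13).
Total adjacent occupied pairs: 13; unlike-type pairs: 6.
6/13 is already in lowest terms.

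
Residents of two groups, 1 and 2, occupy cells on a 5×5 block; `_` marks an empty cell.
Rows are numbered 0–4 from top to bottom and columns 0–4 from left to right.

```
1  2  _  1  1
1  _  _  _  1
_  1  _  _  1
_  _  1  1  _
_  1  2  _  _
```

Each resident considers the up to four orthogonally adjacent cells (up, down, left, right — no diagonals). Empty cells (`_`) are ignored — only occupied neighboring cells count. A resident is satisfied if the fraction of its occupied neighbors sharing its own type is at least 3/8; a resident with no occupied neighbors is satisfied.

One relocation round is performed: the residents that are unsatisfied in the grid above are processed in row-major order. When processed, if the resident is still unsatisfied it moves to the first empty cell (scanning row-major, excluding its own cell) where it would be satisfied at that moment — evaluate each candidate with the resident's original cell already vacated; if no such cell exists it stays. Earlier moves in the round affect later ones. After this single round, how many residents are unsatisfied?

0

Initially unsatisfied (in order): (0,1), (4,1), (4,2).
  (0,1) → (1,2).
  (4,1) → (0,1).
  (4,2) → (3,0).
Resulting grid:
1 1 _ 1 1
1 _ 2 _ 1
_ 1 _ _ 1
2 _ 1 1 _
_ _ _ _ _
All satisfied now.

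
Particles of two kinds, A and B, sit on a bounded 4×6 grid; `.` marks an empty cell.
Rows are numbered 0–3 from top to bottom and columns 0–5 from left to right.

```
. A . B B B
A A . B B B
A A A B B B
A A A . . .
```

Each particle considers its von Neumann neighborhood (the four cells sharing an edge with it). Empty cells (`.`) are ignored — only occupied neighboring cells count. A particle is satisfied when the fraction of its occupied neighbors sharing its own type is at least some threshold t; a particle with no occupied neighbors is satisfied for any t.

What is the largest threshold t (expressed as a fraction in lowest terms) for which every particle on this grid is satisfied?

(0,1)A 1/1
(0,3)B 2/2
(0,4)B 3/3
(0,5)B 2/2
(1,0)A 2/2
(1,1)A 3/3
(1,3)B 3/3
(1,4)B 4/4
(1,5)B 3/3
(2,0)A 3/3
(2,1)A 4/4
(2,2)A 2/3
(2,3)B 2/3
(2,4)B 3/3
(2,5)B 2/2
(3,0)A 2/2
(3,1)A 3/3
(3,2)A 2/2
The smallest same-type fraction is 2/3 at (2,2), which reduces to 2/3. Any threshold above that leaves this particle unsatisfied.

2/3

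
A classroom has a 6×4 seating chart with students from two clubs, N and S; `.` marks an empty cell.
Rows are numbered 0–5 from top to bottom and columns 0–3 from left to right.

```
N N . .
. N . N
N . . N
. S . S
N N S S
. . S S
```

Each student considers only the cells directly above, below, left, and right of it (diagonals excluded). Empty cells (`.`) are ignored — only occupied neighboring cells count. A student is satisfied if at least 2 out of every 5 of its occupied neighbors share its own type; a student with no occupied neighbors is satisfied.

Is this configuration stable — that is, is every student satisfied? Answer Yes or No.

Row 0: (0,0)N 1/1 satisfied · (0,1)N 2/2 satisfied
Row 1: (1,1)N 1/1 satisfied · (1,3)N 1/1 satisfied
Row 2: (2,0)N 0/0 satisfied · (2,3)N 1/2 satisfied
Row 3: (3,1)S 0/1 not · (3,3)S 1/2 satisfied
Row 4: (4,0)N 1/1 satisfied · (4,1)N 1/3 not · (4,2)S 2/3 satisfied · (4,3)S 3/3 satisfied
Row 5: (5,2)S 2/2 satisfied · (5,3)S 2/2 satisfied
For instance (3,1) has only 0/1 same-type neighbors, below 2/5.

No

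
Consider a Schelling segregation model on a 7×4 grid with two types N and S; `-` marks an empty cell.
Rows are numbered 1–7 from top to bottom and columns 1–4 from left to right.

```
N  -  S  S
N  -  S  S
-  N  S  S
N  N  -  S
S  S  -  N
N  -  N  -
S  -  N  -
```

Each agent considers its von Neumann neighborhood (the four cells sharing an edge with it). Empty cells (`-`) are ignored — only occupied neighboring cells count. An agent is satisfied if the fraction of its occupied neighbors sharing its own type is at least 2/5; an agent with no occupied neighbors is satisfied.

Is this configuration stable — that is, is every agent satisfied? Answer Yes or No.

No

Row 1: (1,1)N 1/1 ✓ · (1,3)S 2/2 ✓ · (1,4)S 2/2 ✓
Row 2: (2,1)N 1/1 ✓ · (2,3)S 3/3 ✓ · (2,4)S 3/3 ✓
Row 3: (3,2)N 1/2 ✓ · (3,3)S 2/3 ✓ · (3,4)S 3/3 ✓
Row 4: (4,1)N 1/2 ✓ · (4,2)N 2/3 ✓ · (4,4)S 1/2 ✓
Row 5: (5,1)S 1/3 ✗ · (5,2)S 1/2 ✓ · (5,4)N 0/1 ✗
Row 6: (6,1)N 0/2 ✗ · (6,3)N 1/1 ✓
Row 7: (7,1)S 0/1 ✗ · (7,3)N 1/1 ✓
For instance (5,1) has only 1/3 same-type neighbors, below 2/5.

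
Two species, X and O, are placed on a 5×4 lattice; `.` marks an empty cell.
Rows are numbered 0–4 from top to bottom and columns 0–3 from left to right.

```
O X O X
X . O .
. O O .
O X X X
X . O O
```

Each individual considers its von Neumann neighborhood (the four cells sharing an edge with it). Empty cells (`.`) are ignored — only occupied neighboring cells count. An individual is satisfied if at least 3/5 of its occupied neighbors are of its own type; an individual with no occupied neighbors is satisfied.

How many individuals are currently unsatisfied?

(0,0)O 0/2 unhappy
(0,1)X 0/2 unhappy
(0,2)O 1/3 unhappy
(0,3)X 0/1 unhappy
(1,0)X 0/1 unhappy
(1,2)O 2/2 ok
(2,1)O 1/2 unhappy
(2,2)O 2/3 ok
(3,0)O 0/2 unhappy
(3,1)X 1/3 unhappy
(3,2)X 2/4 unhappy
(3,3)X 1/2 unhappy
(4,0)X 0/1 unhappy
(4,2)O 1/2 unhappy
(4,3)O 1/2 unhappy
Unsatisfied: (0,0), (0,1), (0,2), (0,3), (1,0), (2,1), (3,0), (3,1), (3,2), (3,3), (4,0), (4,2), (4,3) — 13 in total.

13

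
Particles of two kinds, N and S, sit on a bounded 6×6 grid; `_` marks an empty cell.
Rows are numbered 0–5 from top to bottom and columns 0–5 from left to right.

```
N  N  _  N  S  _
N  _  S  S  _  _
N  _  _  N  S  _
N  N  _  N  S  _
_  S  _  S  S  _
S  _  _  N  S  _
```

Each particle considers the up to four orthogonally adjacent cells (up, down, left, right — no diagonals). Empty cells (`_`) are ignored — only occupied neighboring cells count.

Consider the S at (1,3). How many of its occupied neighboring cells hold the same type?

1

Occupied neighbors of (1,3): (0,3)=N, (2,3)=N, (1,2)=S.
Same type (S): 1 of 3.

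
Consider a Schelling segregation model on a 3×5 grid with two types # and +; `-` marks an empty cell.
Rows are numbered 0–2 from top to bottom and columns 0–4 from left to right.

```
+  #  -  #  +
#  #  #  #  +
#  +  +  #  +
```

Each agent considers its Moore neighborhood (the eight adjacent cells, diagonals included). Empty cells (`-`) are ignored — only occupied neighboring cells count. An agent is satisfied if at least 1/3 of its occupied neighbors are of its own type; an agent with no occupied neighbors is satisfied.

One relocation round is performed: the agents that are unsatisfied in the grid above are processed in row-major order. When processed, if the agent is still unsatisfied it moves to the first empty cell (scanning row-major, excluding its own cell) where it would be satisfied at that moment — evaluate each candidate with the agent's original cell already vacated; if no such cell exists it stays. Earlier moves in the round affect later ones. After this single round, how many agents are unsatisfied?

Initially unsatisfied (in order): (0,0), (2,1), (2,2).
  (0,0): no empty cell satisfies it; stays.
  (2,1): no empty cell satisfies it; stays.
  (2,2): no empty cell satisfies it; stays.
Resulting grid:
+ # - # +
# # # # +
# + + # +
Unsatisfied now: (0,0), (2,1), (2,2).

3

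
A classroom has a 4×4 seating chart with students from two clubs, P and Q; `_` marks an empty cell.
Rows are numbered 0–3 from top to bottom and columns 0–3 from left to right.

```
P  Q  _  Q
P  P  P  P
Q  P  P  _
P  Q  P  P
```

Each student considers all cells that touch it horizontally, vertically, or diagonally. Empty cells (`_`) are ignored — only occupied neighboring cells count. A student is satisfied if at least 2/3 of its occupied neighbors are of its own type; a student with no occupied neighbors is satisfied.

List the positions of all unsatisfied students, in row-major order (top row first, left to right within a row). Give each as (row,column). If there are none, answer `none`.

(0,1), (0,3), (1,0), (2,0), (3,0), (3,1)

Row 0: (0,0)P 2/3 satisfied · (0,1)Q 0/4 not · (0,3)Q 0/2 not
Row 1: (1,0)P 3/5 not · (1,1)P 5/7 satisfied · (1,2)P 4/6 satisfied · (1,3)P 2/3 satisfied
Row 2: (2,0)Q 1/5 not · (2,1)P 6/8 satisfied · (2,2)P 6/7 satisfied
Row 3: (3,0)P 1/3 not · (3,1)Q 1/5 not · (3,2)P 3/4 satisfied · (3,3)P 2/2 satisfied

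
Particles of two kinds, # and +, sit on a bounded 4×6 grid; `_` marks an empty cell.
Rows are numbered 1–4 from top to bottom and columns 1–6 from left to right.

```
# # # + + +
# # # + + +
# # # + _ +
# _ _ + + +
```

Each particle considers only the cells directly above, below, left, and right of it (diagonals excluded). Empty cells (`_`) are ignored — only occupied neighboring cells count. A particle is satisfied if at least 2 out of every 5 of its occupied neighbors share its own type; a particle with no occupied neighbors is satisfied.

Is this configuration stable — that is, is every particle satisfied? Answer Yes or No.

(1,1)# 2/2 satisfied
(1,2)# 3/3 satisfied
(1,3)# 2/3 satisfied
(1,4)+ 2/3 satisfied
(1,5)+ 3/3 satisfied
(1,6)+ 2/2 satisfied
(2,1)# 3/3 satisfied
(2,2)# 4/4 satisfied
(2,3)# 3/4 satisfied
(2,4)+ 3/4 satisfied
(2,5)+ 3/3 satisfied
(2,6)+ 3/3 satisfied
(3,1)# 3/3 satisfied
(3,2)# 3/3 satisfied
(3,3)# 2/3 satisfied
(3,4)+ 2/3 satisfied
(3,6)+ 2/2 satisfied
(4,1)# 1/1 satisfied
(4,4)+ 2/2 satisfied
(4,5)+ 2/2 satisfied
(4,6)+ 2/2 satisfied
All meet the threshold, so the configuration is stable.

Yes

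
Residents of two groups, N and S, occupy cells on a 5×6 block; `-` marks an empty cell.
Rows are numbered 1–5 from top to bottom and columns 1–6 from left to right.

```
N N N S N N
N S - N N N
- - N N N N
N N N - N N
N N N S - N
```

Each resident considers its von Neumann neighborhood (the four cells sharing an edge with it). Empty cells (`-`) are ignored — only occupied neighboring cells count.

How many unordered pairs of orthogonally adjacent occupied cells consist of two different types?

6

Scan each occupied cell's neighbors to the right and below so each pair is counted once.
Row 1: N(1,1)–N(1,2)= N(1,1)–N(2,1)= N(1,2)–N(1,3)= N(1,2)–S(2,2)≠ N(1,3)–S(1,4)≠ S(1,4)–N(1,5)≠ S(1,4)–N(2,4)≠ N(1,5)–N(1,6)= N(1,5)–N(2,5)= N(1,6)–N(2,6)=  → 4/10 unlike.
Row 2: N(2,1)–S(2,2)≠ N(2,4)–N(2,5)= N(2,4)–N(3,4)= N(2,5)–N(2,6)= N(2,5)–N(3,5)= N(2,6)–N(3,6)=  → 1/6 unlike.
Row 3: N(3,3)–N(3,4)= N(3,3)–N(4,3)= N(3,4)–N(3,5)= N(3,5)–N(3,6)= N(3,5)–N(4,5)= N(3,6)–N(4,6)=  → 0/6 unlike.
Row 4: N(4,1)–N(4,2)= N(4,1)–N(5,1)= N(4,2)–N(4,3)= N(4,2)–N(5,2)= N(4,3)–N(5,3)= N(4,5)–N(4,6)= N(4,6)–N(5,6)=  → 0/7 unlike.
Row 5: N(5,1)–N(5,2)= N(5,2)–N(5,3)= N(5,3)–S(5,4)≠  → 1/3 unlike.
Total adjacent occupied pairs: 32; unlike-type pairs: 6.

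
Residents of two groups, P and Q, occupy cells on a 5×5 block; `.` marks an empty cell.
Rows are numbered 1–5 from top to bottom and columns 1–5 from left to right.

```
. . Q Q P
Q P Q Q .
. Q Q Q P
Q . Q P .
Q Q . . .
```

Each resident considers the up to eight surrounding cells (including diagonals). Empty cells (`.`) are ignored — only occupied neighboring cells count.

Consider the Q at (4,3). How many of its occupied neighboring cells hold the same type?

4

Occupied neighbors of (4,3): (3,2)=Q, (3,3)=Q, (3,4)=Q, (4,4)=P, (5,2)=Q.
Same type (Q): 4 of 5.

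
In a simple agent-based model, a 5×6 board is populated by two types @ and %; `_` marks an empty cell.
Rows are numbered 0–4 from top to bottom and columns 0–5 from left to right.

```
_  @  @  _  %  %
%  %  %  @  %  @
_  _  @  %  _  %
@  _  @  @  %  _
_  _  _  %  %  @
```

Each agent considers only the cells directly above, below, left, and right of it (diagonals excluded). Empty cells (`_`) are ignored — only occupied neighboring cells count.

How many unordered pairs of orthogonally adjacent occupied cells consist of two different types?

Scan each occupied cell's neighbors to the right and below so each pair is counted once.
Row 0: @(0,1)–@(0,2)= @(0,1)–%(1,1)≠ @(0,2)–%(1,2)≠ %(0,4)–%(0,5)= %(0,4)–%(1,4)= %(0,5)–@(1,5)≠  → 3/6 unlike.
Row 1: %(1,0)–%(1,1)= %(1,1)–%(1,2)= %(1,2)–@(1,3)≠ %(1,2)–@(2,2)≠ @(1,3)–%(1,4)≠ @(1,3)–%(2,3)≠ %(1,4)–@(1,5)≠ @(1,5)–%(2,5)≠  → 6/8 unlike.
Row 2: @(2,2)–%(2,3)≠ @(2,2)–@(3,2)= %(2,3)–@(3,3)≠  → 2/3 unlike.
Row 3: @(3,2)–@(3,3)= @(3,3)–%(3,4)≠ @(3,3)–%(4,3)≠ %(3,4)–%(4,4)=  → 2/4 unlike.
Row 4: %(4,3)–%(4,4)= %(4,4)–@(4,5)≠  → 1/2 unlike.
Total adjacent occupied pairs: 23; unlike-type pairs: 14.

14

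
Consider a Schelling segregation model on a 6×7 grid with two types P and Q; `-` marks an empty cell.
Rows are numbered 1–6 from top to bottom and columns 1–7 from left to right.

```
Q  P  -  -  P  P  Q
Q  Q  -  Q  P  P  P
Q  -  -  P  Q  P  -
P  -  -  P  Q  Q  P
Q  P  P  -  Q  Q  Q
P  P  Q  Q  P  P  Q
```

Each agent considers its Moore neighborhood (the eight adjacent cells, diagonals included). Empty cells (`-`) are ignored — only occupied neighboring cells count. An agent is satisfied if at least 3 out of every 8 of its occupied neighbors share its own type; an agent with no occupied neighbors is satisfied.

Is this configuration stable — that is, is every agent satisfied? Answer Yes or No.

(1,1)Q 2/3 satisfied
(1,2)P 0/3 not
(1,5)P 3/4 satisfied
(1,6)P 4/5 satisfied
(1,7)Q 0/3 not
(2,1)Q 3/4 satisfied
(2,2)Q 3/4 satisfied
(2,4)Q 1/4 not
(2,5)P 5/7 satisfied
(2,6)P 5/7 satisfied
(2,7)P 3/4 satisfied
(3,1)Q 2/3 satisfied
(3,4)P 2/5 satisfied
(3,5)Q 3/8 satisfied
(3,6)P 4/7 satisfied
(4,1)P 1/3 not
(4,4)P 2/5 satisfied
(4,5)Q 4/7 satisfied
(4,6)Q 5/7 satisfied
(4,7)P 1/4 not
(5,1)Q 0/4 not
(5,2)P 4/6 satisfied
(5,3)P 3/5 satisfied
(5,5)Q 4/7 satisfied
(5,6)Q 5/8 satisfied
(5,7)Q 3/5 satisfied
(6,1)P 2/3 satisfied
(6,2)P 3/5 satisfied
(6,3)Q 1/4 not
(6,4)Q 2/4 satisfied
(6,5)P 1/4 not
(6,6)P 1/5 not
(6,7)Q 2/3 satisfied
For instance (1,2) has only 0/3 same-type neighbors, below 3/8.

No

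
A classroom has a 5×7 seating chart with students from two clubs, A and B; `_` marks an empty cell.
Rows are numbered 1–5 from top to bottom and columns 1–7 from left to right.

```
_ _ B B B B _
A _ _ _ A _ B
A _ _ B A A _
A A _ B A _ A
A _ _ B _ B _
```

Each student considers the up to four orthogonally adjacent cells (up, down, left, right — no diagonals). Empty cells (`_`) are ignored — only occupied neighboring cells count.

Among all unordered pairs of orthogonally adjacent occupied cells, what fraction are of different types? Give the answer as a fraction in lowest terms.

Scan each occupied cell's neighbors to the right and below so each pair is counted once.
From row 1: 1 unlike of 4 pairs (running 1/4).
From row 2: 0 unlike of 2 pairs (running 1/6).
From row 3: 1 unlike of 5 pairs (running 2/11).
From row 4: 1 unlike of 4 pairs (running 3/15).
Total adjacent occupied pairs: 15; unlike-type pairs: 3.
3/15 reduces to 1/5.

1/5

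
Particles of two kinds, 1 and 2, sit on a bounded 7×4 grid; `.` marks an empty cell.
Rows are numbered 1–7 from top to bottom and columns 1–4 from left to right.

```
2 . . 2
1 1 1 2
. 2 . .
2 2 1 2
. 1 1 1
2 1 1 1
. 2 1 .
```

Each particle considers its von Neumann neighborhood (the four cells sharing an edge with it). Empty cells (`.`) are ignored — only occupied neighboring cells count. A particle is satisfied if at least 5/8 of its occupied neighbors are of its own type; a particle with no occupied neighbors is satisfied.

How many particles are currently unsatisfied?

(1,1)2 0/1 unhappy
(1,4)2 1/1 ok
(2,1)1 1/2 unhappy
(2,2)1 2/3 ok
(2,3)1 1/2 unhappy
(2,4)2 1/2 unhappy
(3,2)2 1/2 unhappy
(4,1)2 1/1 ok
(4,2)2 2/4 unhappy
(4,3)1 1/3 unhappy
(4,4)2 0/2 unhappy
(5,2)1 2/3 ok
(5,3)1 4/4 ok
(5,4)1 2/3 ok
(6,1)2 0/1 unhappy
(6,2)1 2/4 unhappy
(6,3)1 4/4 ok
(6,4)1 2/2 ok
(7,2)2 0/2 unhappy
(7,3)1 1/2 unhappy
Unsatisfied: (1,1), (2,1), (2,3), (2,4), (3,2), (4,2), (4,3), (4,4), (6,1), (6,2), (7,2), (7,3) — 12 in total.

12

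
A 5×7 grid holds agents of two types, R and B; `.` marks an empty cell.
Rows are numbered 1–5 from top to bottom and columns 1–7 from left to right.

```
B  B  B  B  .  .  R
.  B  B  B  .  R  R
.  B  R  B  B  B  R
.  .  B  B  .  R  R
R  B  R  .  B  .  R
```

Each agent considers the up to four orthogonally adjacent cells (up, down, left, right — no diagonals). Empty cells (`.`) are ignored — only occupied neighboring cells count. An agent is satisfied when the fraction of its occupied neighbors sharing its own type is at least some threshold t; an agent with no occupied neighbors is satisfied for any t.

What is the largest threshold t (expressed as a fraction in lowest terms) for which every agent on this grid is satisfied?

0/1

Row 1: (1,1)B 1/1 · (1,2)B 3/3 · (1,3)B 3/3 · (1,4)B 2/2 · (1,7)R 1/1
Row 2: (2,2)B 3/3 · (2,3)B 3/4 · (2,4)B 3/3 · (2,6)R 1/2 · (2,7)R 3/3
Row 3: (3,2)B 1/2 · (3,3)R 0/4 · (3,4)B 3/4 · (3,5)B 2/2 · (3,6)B 1/4 · (3,7)R 2/3
Row 4: (4,3)B 1/3 · (4,4)B 2/2 · (4,6)R 1/2 · (4,7)R 3/3
Row 5: (5,1)R 0/1 · (5,2)B 0/2 · (5,3)R 0/2 · (5,5)B — no occupied neighbors · (5,7)R 1/1
The smallest same-type fraction is 0/4 at (3,3), which reduces to 0/1. Any threshold above that leaves this agent unsatisfied.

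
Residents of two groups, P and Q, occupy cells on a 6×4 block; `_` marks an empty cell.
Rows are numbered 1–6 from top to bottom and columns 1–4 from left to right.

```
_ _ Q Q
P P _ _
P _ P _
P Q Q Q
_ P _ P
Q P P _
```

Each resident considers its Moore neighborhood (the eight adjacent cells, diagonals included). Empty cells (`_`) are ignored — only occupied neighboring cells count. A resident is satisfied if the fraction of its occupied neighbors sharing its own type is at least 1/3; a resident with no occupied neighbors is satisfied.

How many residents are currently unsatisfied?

3

(1,3)Q 1/2 ok
(1,4)Q 1/1 ok
(2,1)P 2/2 ok
(2,2)P 3/4 ok
(3,1)P 3/4 ok
(3,3)P 1/4 unhappy
(4,1)P 2/3 ok
(4,2)Q 1/5 unhappy
(4,3)Q 2/5 ok
(4,4)Q 1/3 ok
(5,2)P 3/6 ok
(5,4)P 1/3 ok
(6,1)Q 0/2 unhappy
(6,2)P 2/3 ok
(6,3)P 3/3 ok
Unsatisfied: (3,3), (4,2), (6,1) — 3 in total.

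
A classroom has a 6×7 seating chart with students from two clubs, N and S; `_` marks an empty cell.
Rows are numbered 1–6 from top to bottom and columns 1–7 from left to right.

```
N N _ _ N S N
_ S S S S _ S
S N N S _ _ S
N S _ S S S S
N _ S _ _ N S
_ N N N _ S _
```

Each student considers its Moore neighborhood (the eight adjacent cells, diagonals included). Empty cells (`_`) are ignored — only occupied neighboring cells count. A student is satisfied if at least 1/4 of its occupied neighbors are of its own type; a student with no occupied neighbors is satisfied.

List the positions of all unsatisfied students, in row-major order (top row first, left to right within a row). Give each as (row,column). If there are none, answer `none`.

(1,5), (1,7), (3,3), (5,6)

(1,1)N 1/2 ok
(1,2)N 1/3 ok
(1,5)N 0/3 unhappy
(1,6)S 2/4 ok
(1,7)N 0/2 unhappy
(2,2)S 2/6 ok
(2,3)S 3/6 ok
(2,4)S 3/5 ok
(2,5)S 3/4 ok
(2,7)S 2/3 ok
(3,1)S 2/4 ok
(3,2)N 2/6 ok
(3,3)N 1/7 unhappy
(3,4)S 5/6 ok
(3,7)S 3/3 ok
(4,1)N 2/4 ok
(4,2)S 2/6 ok
(4,4)S 3/4 ok
(4,5)S 3/4 ok
(4,6)S 4/5 ok
(4,7)S 3/4 ok
(5,1)N 2/3 ok
(5,3)S 2/5 ok
(5,6)N 0/5 unhappy
(5,7)S 3/4 ok
(6,2)N 2/3 ok
(6,3)N 2/3 ok
(6,4)N 1/2 ok
(6,6)S 1/2 ok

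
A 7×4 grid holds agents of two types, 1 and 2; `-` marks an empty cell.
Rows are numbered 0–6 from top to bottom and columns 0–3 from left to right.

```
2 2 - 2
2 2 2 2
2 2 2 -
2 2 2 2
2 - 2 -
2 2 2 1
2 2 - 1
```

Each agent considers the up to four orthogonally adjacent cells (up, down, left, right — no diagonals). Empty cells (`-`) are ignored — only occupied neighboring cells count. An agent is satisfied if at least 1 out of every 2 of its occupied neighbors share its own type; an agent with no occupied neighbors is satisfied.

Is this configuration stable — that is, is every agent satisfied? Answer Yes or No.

Row 0: (0,0)2 2/2 ✓ · (0,1)2 2/2 ✓ · (0,3)2 1/1 ✓
Row 1: (1,0)2 3/3 ✓ · (1,1)2 4/4 ✓ · (1,2)2 3/3 ✓ · (1,3)2 2/2 ✓
Row 2: (2,0)2 3/3 ✓ · (2,1)2 4/4 ✓ · (2,2)2 3/3 ✓
Row 3: (3,0)2 3/3 ✓ · (3,1)2 3/3 ✓ · (3,2)2 4/4 ✓ · (3,3)2 1/1 ✓
Row 4: (4,0)2 2/2 ✓ · (4,2)2 2/2 ✓
Row 5: (5,0)2 3/3 ✓ · (5,1)2 3/3 ✓ · (5,2)2 2/3 ✓ · (5,3)1 1/2 ✓
Row 6: (6,0)2 2/2 ✓ · (6,1)2 2/2 ✓ · (6,3)1 1/1 ✓
All meet the threshold, so the configuration is stable.

Yes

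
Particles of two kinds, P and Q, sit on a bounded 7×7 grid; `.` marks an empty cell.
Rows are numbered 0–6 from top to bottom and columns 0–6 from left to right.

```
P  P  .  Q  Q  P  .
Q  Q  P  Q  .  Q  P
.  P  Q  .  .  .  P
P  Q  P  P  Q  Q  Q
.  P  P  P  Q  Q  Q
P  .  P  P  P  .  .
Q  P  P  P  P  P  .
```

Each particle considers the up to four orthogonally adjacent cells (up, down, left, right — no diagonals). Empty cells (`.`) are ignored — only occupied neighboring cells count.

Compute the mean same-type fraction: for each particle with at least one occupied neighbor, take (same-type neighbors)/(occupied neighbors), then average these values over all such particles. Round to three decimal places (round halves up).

(0,0)P 1/2
(0,1)P 1/2
(0,3)Q 2/2
(0,4)Q 1/2
(0,5)P 0/2
(1,0)Q 1/2
(1,1)Q 1/4
(1,2)P 0/3
(1,3)Q 1/2
(1,5)Q 0/2
(1,6)P 1/2
(2,1)P 0/3
(2,2)Q 0/3
(2,6)P 1/2
(3,0)P 0/1
(3,1)Q 0/4
(3,2)P 2/4
(3,3)P 2/3
(3,4)Q 2/3
(3,5)Q 3/3
(3,6)Q 2/3
(4,1)P 1/2
(4,2)P 4/4
(4,3)P 3/4
(4,4)Q 2/4
(4,5)Q 3/3
(4,6)Q 2/2
(5,0)P 0/1
(5,2)P 3/3
(5,3)P 4/4
(5,4)P 2/3
(6,0)Q 0/2
(6,1)P 1/2
(6,2)P 3/3
(6,3)P 3/3
(6,4)P 3/3
(6,5)P 1/1
Sum over 37 particles: 1/2 + 1/2 + 2/2 + 1/2 + 0/2 + 1/2 + 1/4 + 0/3 + 1/2 + 0/2 + 1/2 + 0/3 + 0/3 + 1/2 + 0/1 + 0/4 + 2/4 + 2/3 + 2/3 + 3/3 + 2/3 + 1/2 + 4/4 + 3/4 + 2/4 + 3/3 + 2/2 + 0/1 + 3/3 + 4/4 + 2/3 + 0/2 + 1/2 + 3/3 + 3/3 + 3/3 + 1/1 = 121/6; mean = 121/6 ÷ 37 = 121/222 = 0.545045… → 0.545.

0.545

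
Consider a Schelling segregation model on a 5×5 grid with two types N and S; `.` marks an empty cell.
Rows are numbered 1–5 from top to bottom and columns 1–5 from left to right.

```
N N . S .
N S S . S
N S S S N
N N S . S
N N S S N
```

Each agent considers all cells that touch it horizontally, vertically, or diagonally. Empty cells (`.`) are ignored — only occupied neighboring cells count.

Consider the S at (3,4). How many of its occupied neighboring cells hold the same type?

5

Occupied neighbors of (3,4): (2,3)=S, (2,5)=S, (3,3)=S, (3,5)=N, (4,3)=S, (4,5)=S.
Same type (S): 5 of 6.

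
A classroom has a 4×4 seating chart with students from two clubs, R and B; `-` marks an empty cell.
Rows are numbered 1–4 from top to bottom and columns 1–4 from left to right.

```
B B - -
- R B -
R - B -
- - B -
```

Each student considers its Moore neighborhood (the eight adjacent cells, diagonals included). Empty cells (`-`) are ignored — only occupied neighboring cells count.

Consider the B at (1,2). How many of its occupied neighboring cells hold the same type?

Occupied neighbors of (1,2): (1,1)=B, (2,2)=R, (2,3)=B.
Same type (B): 2 of 3.

2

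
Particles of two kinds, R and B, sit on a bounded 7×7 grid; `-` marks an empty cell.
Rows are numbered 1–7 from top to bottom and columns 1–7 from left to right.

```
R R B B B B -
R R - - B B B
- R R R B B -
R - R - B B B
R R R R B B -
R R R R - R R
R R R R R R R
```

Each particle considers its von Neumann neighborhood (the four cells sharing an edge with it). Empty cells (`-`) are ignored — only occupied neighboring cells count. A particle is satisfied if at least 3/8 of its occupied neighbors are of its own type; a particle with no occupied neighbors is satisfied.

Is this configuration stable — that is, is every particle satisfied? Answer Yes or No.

Row 1: (1,1)R 2/2 ok · (1,2)R 2/3 ok · (1,3)B 1/2 ok · (1,4)B 2/2 ok · (1,5)B 3/3 ok · (1,6)B 2/2 ok
Row 2: (2,1)R 2/2 ok · (2,2)R 3/3 ok · (2,5)B 3/3 ok · (2,6)B 4/4 ok · (2,7)B 1/1 ok
Row 3: (3,2)R 2/2 ok · (3,3)R 3/3 ok · (3,4)R 1/2 ok · (3,5)B 3/4 ok · (3,6)B 3/3 ok
Row 4: (4,1)R 1/1 ok · (4,3)R 2/2 ok · (4,5)B 3/3 ok · (4,6)B 4/4 ok · (4,7)B 1/1 ok
Row 5: (5,1)R 3/3 ok · (5,2)R 3/3 ok · (5,3)R 4/4 ok · (5,4)R 2/3 ok · (5,5)B 2/3 ok · (5,6)B 2/3 ok
Row 6: (6,1)R 3/3 ok · (6,2)R 4/4 ok · (6,3)R 4/4 ok · (6,4)R 3/3 ok · (6,6)R 2/3 ok · (6,7)R 2/2 ok
Row 7: (7,1)R 2/2 ok · (7,2)R 3/3 ok · (7,3)R 3/3 ok · (7,4)R 3/3 ok · (7,5)R 2/2 ok · (7,6)R 3/3 ok · (7,7)R 2/2 ok
All meet the threshold, so the configuration is stable.

Yes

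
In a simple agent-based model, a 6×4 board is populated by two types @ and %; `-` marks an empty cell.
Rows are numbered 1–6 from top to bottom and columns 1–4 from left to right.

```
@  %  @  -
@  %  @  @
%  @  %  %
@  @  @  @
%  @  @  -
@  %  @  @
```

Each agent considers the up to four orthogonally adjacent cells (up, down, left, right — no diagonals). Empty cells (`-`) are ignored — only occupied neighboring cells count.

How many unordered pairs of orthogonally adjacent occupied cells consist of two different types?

Scan each occupied cell's neighbors to the right and below so each pair is counted once.
Row 1: @(1,1)–%(1,2)≠ @(1,1)–@(2,1)= %(1,2)–@(1,3)≠ %(1,2)–%(2,2)= @(1,3)–@(2,3)=  → 2/5 unlike.
Row 2: @(2,1)–%(2,2)≠ @(2,1)–%(3,1)≠ %(2,2)–@(2,3)≠ %(2,2)–@(3,2)≠ @(2,3)–@(2,4)= @(2,3)–%(3,3)≠ @(2,4)–%(3,4)≠  → 6/7 unlike.
Row 3: %(3,1)–@(3,2)≠ %(3,1)–@(4,1)≠ @(3,2)–%(3,3)≠ @(3,2)–@(4,2)= %(3,3)–%(3,4)= %(3,3)–@(4,3)≠ %(3,4)–@(4,4)≠  → 5/7 unlike.
Row 4: @(4,1)–@(4,2)= @(4,1)–%(5,1)≠ @(4,2)–@(4,3)= @(4,2)–@(5,2)= @(4,3)–@(4,4)= @(4,3)–@(5,3)=  → 1/6 unlike.
Row 5: %(5,1)–@(5,2)≠ %(5,1)–@(6,1)≠ @(5,2)–@(5,3)= @(5,2)–%(6,2)≠ @(5,3)–@(6,3)=  → 3/5 unlike.
Row 6: @(6,1)–%(6,2)≠ %(6,2)–@(6,3)≠ @(6,3)–@(6,4)=  → 2/3 unlike.
Total adjacent occupied pairs: 33; unlike-type pairs: 19.

19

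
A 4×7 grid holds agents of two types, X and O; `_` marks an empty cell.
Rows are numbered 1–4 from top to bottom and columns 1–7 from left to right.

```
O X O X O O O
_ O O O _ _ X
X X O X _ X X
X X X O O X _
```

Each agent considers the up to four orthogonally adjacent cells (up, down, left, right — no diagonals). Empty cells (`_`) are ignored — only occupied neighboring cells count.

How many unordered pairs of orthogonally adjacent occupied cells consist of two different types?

15

Scan each occupied cell's neighbors to the right and below so each pair is counted once.
Row 1: O(1,1)–X(1,2)≠ X(1,2)–O(1,3)≠ X(1,2)–O(2,2)≠ O(1,3)–X(1,4)≠ O(1,3)–O(2,3)= X(1,4)–O(1,5)≠ X(1,4)–O(2,4)≠ O(1,5)–O(1,6)= O(1,6)–O(1,7)= O(1,7)–X(2,7)≠  → 7/10 unlike.
Row 2: O(2,2)–O(2,3)= O(2,2)–X(3,2)≠ O(2,3)–O(2,4)= O(2,3)–O(3,3)= O(2,4)–X(3,4)≠ X(2,7)–X(3,7)=  → 2/6 unlike.
Row 3: X(3,1)–X(3,2)= X(3,1)–X(4,1)= X(3,2)–O(3,3)≠ X(3,2)–X(4,2)= O(3,3)–X(3,4)≠ O(3,3)–X(4,3)≠ X(3,4)–O(4,4)≠ X(3,6)–X(3,7)= X(3,6)–X(4,6)=  → 4/9 unlike.
Row 4: X(4,1)–X(4,2)= X(4,2)–X(4,3)= X(4,3)–O(4,4)≠ O(4,4)–O(4,5)= O(4,5)–X(4,6)≠  → 2/5 unlike.
Total adjacent occupied pairs: 30; unlike-type pairs: 15.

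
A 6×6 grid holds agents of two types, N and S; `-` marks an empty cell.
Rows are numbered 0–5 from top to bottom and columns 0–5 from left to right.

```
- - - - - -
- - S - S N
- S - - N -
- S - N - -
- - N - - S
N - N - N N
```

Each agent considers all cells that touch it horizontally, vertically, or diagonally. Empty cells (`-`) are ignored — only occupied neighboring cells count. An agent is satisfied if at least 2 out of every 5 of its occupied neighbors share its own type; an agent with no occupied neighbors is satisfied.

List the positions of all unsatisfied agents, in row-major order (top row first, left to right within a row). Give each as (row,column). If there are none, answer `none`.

(1,4), (4,5)

(1,2)S 1/1 ✓
(1,4)S 0/2 ✗
(1,5)N 1/2 ✓
(2,1)S 2/2 ✓
(2,4)N 2/3 ✓
(3,1)S 1/2 ✓
(3,3)N 2/2 ✓
(4,2)N 2/3 ✓
(4,5)S 0/2 ✗
(5,0)N 0/0 ✓
(5,2)N 1/1 ✓
(5,4)N 1/2 ✓
(5,5)N 1/2 ✓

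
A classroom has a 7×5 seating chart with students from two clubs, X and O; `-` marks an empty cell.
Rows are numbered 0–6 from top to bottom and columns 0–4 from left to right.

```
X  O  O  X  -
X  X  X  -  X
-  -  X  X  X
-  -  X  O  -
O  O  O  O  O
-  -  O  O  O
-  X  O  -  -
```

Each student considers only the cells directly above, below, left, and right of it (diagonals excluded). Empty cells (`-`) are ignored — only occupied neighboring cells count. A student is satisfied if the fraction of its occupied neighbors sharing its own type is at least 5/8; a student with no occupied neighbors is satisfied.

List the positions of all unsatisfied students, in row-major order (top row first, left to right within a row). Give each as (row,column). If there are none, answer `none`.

(0,0)X 1/2 unhappy
(0,1)O 1/3 unhappy
(0,2)O 1/3 unhappy
(0,3)X 0/1 unhappy
(1,0)X 2/2 ok
(1,1)X 2/3 ok
(1,2)X 2/3 ok
(1,4)X 1/1 ok
(2,2)X 3/3 ok
(2,3)X 2/3 ok
(2,4)X 2/2 ok
(3,2)X 1/3 unhappy
(3,3)O 1/3 unhappy
(4,0)O 1/1 ok
(4,1)O 2/2 ok
(4,2)O 3/4 ok
(4,3)O 4/4 ok
(4,4)O 2/2 ok
(5,2)O 3/3 ok
(5,3)O 3/3 ok
(5,4)O 2/2 ok
(6,1)X 0/1 unhappy
(6,2)O 1/2 unhappy

(0,0), (0,1), (0,2), (0,3), (3,2), (3,3), (6,1), (6,2)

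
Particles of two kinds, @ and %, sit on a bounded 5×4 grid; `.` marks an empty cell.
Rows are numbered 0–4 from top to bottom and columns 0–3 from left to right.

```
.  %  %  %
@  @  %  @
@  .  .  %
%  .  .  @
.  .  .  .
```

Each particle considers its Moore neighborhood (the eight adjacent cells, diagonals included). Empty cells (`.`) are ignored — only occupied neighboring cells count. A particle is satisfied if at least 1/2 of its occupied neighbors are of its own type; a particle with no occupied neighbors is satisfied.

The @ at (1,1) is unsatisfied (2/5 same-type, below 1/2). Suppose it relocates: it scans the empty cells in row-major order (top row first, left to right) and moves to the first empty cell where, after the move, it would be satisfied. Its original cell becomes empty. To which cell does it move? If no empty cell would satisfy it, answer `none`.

Vacating (1,1). Empty cells in order:
  (0,0): 1/2 same-type → satisfied — stop here.

(0,0)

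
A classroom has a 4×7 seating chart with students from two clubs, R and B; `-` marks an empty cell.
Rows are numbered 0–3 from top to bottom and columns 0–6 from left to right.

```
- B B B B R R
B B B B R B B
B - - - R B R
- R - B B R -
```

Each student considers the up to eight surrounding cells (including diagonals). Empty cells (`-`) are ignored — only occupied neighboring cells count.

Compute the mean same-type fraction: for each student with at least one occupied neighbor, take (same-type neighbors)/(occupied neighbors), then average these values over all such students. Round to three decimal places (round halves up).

Row 0: (0,1)B 4/4 · (0,2)B 5/5 · (0,3)B 4/5 · (0,4)B 3/5 · (0,5)R 2/5 · (0,6)R 1/3
Row 1: (1,0)B 3/3 · (1,1)B 5/5 · (1,2)B 5/5 · (1,3)B 4/6 · (1,4)R 2/7 · (1,5)B 3/8 · (1,6)B 2/5
Row 2: (2,0)B 2/3 · (2,4)R 2/7 · (2,5)B 3/7 · (2,6)R 1/4
Row 3: (3,1)R 0/1 · (3,3)B 1/2 · (3,4)B 2/4 · (3,5)R 2/4
Sum over 21 students: 4/4 + 5/5 + 4/5 + 3/5 + 2/5 + 1/3 + 3/3 + 5/5 + 5/5 + 4/6 + 2/7 + 3/8 + 2/5 + 2/3 + 2/7 + 3/7 + 1/4 + 0/1 + 1/2 + 2/4 + 2/4 = 1439/120; mean = 1439/120 ÷ 21 = 1439/2520 = 0.571031… → 0.571.

0.571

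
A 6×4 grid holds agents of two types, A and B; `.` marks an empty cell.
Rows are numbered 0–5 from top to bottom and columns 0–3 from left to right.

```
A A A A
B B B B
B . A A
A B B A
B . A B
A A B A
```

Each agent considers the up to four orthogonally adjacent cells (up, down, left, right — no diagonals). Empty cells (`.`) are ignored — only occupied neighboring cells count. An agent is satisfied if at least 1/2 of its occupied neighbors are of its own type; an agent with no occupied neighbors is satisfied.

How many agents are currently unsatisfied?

10

Row 0: (0,0)A 1/2 ✓ · (0,1)A 2/3 ✓ · (0,2)A 2/3 ✓ · (0,3)A 1/2 ✓
Row 1: (1,0)B 2/3 ✓ · (1,1)B 2/3 ✓ · (1,2)B 2/4 ✓ · (1,3)B 1/3 ✗
Row 2: (2,0)B 1/2 ✓ · (2,2)A 1/3 ✗ · (2,3)A 2/3 ✓
Row 3: (3,0)A 0/3 ✗ · (3,1)B 1/2 ✓ · (3,2)B 1/4 ✗ · (3,3)A 1/3 ✗
Row 4: (4,0)B 0/2 ✗ · (4,2)A 0/3 ✗ · (4,3)B 0/3 ✗
Row 5: (5,0)A 1/2 ✓ · (5,1)A 1/2 ✓ · (5,2)B 0/3 ✗ · (5,3)A 0/2 ✗
Unsatisfied: (1,3), (2,2), (3,0), (3,2), (3,3), (4,0), (4,2), (4,3), (5,2), (5,3) — 10 in total.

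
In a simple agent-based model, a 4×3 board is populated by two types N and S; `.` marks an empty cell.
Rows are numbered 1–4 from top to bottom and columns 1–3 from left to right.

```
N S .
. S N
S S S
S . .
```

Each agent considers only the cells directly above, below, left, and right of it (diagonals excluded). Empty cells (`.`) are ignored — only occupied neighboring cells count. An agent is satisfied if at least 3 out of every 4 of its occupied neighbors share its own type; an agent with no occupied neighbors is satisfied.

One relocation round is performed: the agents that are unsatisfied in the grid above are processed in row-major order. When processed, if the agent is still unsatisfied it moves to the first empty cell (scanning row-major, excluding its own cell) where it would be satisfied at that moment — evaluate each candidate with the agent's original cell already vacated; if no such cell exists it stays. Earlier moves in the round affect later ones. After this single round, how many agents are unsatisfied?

Initially unsatisfied (in order): (1,1), (1,2), (2,2), (2,3), (3,3).
  (1,1): no empty cell satisfies it; stays.
  (1,2) → (4,2).
  (2,2) → (4,3).
  (2,3) → (1,2).
  (3,3): now satisfied by earlier moves; stays.
Resulting grid:
N N .
. . .
S S S
S S S
All satisfied now.

0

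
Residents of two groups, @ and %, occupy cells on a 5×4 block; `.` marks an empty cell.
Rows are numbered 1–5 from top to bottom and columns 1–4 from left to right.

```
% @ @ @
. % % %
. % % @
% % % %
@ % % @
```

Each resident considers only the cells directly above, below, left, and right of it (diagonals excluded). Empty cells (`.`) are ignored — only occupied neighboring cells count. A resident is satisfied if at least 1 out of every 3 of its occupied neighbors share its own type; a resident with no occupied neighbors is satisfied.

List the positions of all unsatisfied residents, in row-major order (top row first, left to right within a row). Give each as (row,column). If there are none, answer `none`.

(1,1)% 0/1 not
(1,2)@ 1/3 satisfied
(1,3)@ 2/3 satisfied
(1,4)@ 1/2 satisfied
(2,2)% 2/3 satisfied
(2,3)% 3/4 satisfied
(2,4)% 1/3 satisfied
(3,2)% 3/3 satisfied
(3,3)% 3/4 satisfied
(3,4)@ 0/3 not
(4,1)% 1/2 satisfied
(4,2)% 4/4 satisfied
(4,3)% 4/4 satisfied
(4,4)% 1/3 satisfied
(5,1)@ 0/2 not
(5,2)% 2/3 satisfied
(5,3)% 2/3 satisfied
(5,4)@ 0/2 not

(1,1), (3,4), (5,1), (5,4)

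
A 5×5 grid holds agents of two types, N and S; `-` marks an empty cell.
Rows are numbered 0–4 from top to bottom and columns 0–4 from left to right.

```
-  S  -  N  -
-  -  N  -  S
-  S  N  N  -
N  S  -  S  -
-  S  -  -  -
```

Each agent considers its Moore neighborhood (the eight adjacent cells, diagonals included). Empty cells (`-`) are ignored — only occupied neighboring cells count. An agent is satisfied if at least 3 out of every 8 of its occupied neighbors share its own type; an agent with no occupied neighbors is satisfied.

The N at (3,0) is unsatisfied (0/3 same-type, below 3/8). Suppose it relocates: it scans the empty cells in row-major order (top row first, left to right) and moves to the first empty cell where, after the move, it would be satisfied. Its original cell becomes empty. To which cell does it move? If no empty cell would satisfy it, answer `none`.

Vacating (3,0). Empty cells in order:
  (0,0): 0/1 same-type → still unsatisfied.
  (0,2): 2/3 same-type → satisfied — stop here.

(0,2)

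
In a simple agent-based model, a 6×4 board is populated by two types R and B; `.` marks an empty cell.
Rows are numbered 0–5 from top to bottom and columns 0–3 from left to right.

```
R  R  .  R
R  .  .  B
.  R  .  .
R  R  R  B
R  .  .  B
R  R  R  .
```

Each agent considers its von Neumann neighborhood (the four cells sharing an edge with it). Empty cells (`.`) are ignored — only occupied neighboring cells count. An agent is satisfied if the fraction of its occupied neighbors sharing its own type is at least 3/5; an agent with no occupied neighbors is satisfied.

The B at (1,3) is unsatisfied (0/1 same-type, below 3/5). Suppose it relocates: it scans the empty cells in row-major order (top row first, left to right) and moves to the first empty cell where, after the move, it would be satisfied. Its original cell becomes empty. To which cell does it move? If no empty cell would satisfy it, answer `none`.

Vacating (1,3). Empty cells in order:
  (0,2): 0/2 same-type → still unsatisfied.
  (1,1): 0/3 same-type → still unsatisfied.
  (1,2): 0/0 same-type → satisfied — stop here.

(1,2)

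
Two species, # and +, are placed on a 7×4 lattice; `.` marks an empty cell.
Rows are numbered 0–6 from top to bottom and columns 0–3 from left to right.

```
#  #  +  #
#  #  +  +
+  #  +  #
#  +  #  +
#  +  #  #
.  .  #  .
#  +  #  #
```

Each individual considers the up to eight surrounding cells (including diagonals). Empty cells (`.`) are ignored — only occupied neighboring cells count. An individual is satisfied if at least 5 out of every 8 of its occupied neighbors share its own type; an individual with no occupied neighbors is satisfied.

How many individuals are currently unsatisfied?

(0,0)# 3/3 ok
(0,1)# 3/5 unhappy
(0,2)+ 2/5 unhappy
(0,3)# 0/3 unhappy
(1,0)# 4/5 ok
(1,1)# 4/8 unhappy
(1,2)+ 3/8 unhappy
(1,3)+ 3/5 unhappy
(2,0)+ 1/5 unhappy
(2,1)# 4/8 unhappy
(2,2)+ 4/8 unhappy
(2,3)# 1/5 unhappy
(3,0)# 2/5 unhappy
(3,1)+ 3/8 unhappy
(3,2)# 4/8 unhappy
(3,3)+ 1/5 unhappy
(4,0)# 1/3 unhappy
(4,1)+ 1/6 unhappy
(4,2)# 3/6 unhappy
(4,3)# 3/4 ok
(5,2)# 4/6 ok
(6,0)# 0/1 unhappy
(6,1)+ 0/3 unhappy
(6,2)# 2/3 ok
(6,3)# 2/2 ok
Unsatisfied: (0,1), (0,2), (0,3), (1,1), (1,2), (1,3), (2,0), (2,1), (2,2), (2,3), (3,0), (3,1), (3,2), (3,3), (4,0), (4,1), (4,2), (6,0), (6,1) — 19 in total.

19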